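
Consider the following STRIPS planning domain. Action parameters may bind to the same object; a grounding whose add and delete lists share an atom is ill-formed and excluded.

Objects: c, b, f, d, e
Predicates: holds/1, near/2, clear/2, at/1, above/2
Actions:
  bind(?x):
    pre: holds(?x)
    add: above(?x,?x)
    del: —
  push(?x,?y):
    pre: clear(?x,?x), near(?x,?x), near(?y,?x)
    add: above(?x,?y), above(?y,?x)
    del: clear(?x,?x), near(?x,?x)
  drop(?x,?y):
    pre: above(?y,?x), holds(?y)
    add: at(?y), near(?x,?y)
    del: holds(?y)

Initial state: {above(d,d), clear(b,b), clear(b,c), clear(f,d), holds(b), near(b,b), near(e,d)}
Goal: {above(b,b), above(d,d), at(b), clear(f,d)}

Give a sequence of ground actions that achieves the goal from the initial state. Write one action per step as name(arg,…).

1. bind(b)  →  {above(b,b), above(d,d), clear(b,b), clear(b,c), clear(f,d), holds(b), near(b,b), near(e,d)}
2. drop(b,b)  →  {above(b,b), above(d,d), at(b), clear(b,b), clear(b,c), clear(f,d), near(b,b), near(e,d)}

bind(b); drop(b,b)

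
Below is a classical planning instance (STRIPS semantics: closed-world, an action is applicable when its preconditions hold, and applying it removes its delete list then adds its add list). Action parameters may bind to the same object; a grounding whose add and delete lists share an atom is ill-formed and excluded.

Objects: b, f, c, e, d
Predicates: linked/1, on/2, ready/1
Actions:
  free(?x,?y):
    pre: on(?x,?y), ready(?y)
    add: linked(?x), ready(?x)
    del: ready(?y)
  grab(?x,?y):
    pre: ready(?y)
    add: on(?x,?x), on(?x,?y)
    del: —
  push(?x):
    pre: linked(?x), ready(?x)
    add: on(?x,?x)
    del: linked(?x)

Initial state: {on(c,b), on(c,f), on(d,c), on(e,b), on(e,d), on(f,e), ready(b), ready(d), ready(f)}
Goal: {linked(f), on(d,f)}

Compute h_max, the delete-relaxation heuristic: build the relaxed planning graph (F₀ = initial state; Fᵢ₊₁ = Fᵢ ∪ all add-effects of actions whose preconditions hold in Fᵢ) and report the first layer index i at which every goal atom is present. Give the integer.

2

F0 = init (9 atoms)
F1 = F0 ∪ {linked(c), linked(e), on(b,b), on(b,d), on(b,f), on(c,c), on(c,d), on(d,b), on(d,d), on(d,f), on(e,e), on(e,f), on(f,b), on(f,d), on(f,f), ready(c), ready(e)}  (26 atoms)
F2 = F1 ∪ {linked(b), linked(d), linked(f), on(b,c), on(b,e), on(c,e), on(d,e), on(e,c), on(f,c)}  (35 atoms)
goal ⊆ F2  ⇒  h_max = 2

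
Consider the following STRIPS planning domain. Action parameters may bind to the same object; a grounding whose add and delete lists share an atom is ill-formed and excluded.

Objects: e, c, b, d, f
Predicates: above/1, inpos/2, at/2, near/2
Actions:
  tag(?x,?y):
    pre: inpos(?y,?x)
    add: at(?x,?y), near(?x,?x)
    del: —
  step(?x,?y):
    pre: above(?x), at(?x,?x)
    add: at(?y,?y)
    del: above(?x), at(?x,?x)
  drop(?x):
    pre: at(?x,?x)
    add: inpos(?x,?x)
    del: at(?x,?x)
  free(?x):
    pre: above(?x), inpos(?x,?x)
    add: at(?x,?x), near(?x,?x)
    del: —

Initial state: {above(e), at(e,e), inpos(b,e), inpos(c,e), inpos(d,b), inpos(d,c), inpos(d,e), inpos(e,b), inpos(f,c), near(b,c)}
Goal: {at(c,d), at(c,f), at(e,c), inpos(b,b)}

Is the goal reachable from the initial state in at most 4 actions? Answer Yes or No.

No

1. tag(e,c)  →  {above(e), at(e,c), at(e,e), inpos(b,e), inpos(c,e), inpos(d,b), inpos(d,c), inpos(d,e), inpos(e,b), inpos(f,c), near(b,c), near(e,e)}
2. tag(c,d)  →  {above(e), at(c,d), at(e,c), at(e,e), inpos(b,e), inpos(c,e), inpos(d,b), inpos(d,c), inpos(d,e), inpos(e,b), inpos(f,c), near(b,c), near(c,c), near(e,e)}
3. tag(c,f)  →  {above(e), at(c,d), at(c,f), at(e,c), at(e,e), inpos(b,e), inpos(c,e), inpos(d,b), inpos(d,c), inpos(d,e), inpos(e,b), inpos(f,c), near(b,c), near(c,c), near(e,e)}
4. step(e,b)  →  {at(b,b), at(c,d), at(c,f), at(e,c), inpos(b,e), inpos(c,e), inpos(d,b), inpos(d,c), inpos(d,e), inpos(e,b), inpos(f,c), near(b,c), near(c,c), near(e,e)}
5. drop(b)  →  {at(c,d), at(c,f), at(e,c), inpos(b,b), inpos(b,e), inpos(c,e), inpos(d,b), inpos(d,c), inpos(d,e), inpos(e,b), inpos(f,c), near(b,c), near(c,c), near(e,e)}
optimal plan length = 5; 5 > 4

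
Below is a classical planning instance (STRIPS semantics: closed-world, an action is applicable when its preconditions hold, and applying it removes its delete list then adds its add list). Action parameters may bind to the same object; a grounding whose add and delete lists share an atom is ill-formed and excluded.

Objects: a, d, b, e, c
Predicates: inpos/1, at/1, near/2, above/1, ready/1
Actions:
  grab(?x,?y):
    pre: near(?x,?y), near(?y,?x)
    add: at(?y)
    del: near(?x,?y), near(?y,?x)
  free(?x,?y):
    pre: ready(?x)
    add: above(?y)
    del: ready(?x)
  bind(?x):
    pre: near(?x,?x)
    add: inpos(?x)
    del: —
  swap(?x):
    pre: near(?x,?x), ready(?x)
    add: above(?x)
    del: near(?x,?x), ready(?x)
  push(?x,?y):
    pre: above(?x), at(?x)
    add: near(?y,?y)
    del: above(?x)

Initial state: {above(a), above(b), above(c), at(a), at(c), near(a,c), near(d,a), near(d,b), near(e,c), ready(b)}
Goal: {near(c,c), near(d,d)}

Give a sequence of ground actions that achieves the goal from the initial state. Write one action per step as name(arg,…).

1. push(a,d)  →  {above(b), above(c), at(a), at(c), near(a,c), near(d,a), near(d,b), near(d,d), near(e,c), ready(b)}
2. push(c,c)  →  {above(b), at(a), at(c), near(a,c), near(c,c), near(d,a), near(d,b), near(d,d), near(e,c), ready(b)}

push(a,d); push(c,c)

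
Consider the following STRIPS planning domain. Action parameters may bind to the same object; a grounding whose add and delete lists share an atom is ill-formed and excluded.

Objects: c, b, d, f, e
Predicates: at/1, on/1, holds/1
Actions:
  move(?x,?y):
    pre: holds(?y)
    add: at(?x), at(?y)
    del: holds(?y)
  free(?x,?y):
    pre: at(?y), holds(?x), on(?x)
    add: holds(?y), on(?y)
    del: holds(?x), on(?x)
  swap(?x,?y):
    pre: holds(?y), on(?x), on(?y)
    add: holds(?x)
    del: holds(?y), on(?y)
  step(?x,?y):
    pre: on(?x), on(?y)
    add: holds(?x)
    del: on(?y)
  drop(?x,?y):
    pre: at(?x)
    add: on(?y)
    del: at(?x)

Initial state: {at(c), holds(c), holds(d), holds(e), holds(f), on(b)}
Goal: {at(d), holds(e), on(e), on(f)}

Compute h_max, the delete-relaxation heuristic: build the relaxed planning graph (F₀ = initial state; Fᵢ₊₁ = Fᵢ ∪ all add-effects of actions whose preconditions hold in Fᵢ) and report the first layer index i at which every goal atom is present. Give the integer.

F0 = init (6 atoms)
F1 = F0 ∪ {at(b), at(d), at(e), at(f), holds(b), on(c), on(d), on(e), on(f)}  (15 atoms)
goal ⊆ F1  ⇒  h_max = 1

1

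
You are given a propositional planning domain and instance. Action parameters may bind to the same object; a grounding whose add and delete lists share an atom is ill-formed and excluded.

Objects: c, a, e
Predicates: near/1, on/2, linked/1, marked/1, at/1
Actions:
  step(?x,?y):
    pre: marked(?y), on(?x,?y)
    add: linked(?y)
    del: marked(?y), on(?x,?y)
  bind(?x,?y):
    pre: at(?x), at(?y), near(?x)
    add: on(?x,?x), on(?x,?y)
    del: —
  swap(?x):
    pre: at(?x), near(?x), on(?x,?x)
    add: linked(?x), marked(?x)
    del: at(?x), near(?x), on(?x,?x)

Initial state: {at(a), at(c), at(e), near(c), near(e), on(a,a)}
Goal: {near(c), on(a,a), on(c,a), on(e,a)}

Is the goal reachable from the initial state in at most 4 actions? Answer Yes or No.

1. bind(c,a)  →  {at(a), at(c), at(e), near(c), near(e), on(a,a), on(c,a), on(c,c)}
2. bind(e,a)  →  {at(a), at(c), at(e), near(c), near(e), on(a,a), on(c,a), on(c,c), on(e,a), on(e,e)}
optimal plan length = 2; 2 ≤ 4

Yes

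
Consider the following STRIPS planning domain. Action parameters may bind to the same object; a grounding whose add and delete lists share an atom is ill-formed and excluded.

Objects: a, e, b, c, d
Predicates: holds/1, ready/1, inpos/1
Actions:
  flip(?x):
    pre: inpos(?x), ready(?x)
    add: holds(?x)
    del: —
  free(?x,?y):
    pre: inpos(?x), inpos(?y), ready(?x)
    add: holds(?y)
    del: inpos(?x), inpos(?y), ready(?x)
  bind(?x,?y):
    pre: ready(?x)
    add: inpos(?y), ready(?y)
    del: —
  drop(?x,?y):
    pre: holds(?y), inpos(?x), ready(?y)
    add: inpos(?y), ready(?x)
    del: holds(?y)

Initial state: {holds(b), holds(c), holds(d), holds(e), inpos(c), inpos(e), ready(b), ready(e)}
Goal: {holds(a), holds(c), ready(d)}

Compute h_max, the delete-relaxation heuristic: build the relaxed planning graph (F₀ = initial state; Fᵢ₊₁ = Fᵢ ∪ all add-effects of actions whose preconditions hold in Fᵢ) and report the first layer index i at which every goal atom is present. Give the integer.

F0 = init (8 atoms)
F1 = F0 ∪ {inpos(a), inpos(b), inpos(d), ready(a), ready(c), ready(d)}  (14 atoms)
F2 = F1 ∪ {holds(a)}  (15 atoms)
goal ⊆ F2  ⇒  h_max = 2

2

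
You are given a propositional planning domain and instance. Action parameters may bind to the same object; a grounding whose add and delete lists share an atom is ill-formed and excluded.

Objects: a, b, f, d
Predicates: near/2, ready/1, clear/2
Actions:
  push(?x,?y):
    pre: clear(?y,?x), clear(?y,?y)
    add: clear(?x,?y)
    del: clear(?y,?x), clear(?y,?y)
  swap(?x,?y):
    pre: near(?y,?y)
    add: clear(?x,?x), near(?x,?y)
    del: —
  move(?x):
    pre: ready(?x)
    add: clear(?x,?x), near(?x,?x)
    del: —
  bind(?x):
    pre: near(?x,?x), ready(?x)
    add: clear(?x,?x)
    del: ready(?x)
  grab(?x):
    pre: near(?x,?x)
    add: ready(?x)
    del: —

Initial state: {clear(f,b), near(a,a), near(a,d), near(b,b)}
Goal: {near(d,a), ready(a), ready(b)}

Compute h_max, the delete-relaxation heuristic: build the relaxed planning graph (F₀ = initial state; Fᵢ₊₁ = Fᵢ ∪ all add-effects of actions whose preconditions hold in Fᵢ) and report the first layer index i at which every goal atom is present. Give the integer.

F0 = init (4 atoms)
F1 = F0 ∪ {clear(a,a), clear(b,b), clear(d,d), clear(f,f), near(a,b), near(b,a), near(d,a), near(d,b), near(f,a), near(f,b), ready(a), ready(b)}  (16 atoms)
goal ⊆ F1  ⇒  h_max = 1

1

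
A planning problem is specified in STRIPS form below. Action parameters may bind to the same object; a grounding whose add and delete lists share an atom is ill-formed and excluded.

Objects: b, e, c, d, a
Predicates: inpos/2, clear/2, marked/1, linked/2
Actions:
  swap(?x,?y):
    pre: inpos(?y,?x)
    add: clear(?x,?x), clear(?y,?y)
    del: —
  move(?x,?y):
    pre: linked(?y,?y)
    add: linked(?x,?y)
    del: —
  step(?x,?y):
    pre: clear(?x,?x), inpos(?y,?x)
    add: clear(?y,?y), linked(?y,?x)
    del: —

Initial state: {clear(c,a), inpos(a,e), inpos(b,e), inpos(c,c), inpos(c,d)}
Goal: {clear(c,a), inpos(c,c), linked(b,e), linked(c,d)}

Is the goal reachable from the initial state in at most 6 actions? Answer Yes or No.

Yes

1. swap(e,b)  →  {clear(b,b), clear(c,a), clear(e,e), inpos(a,e), inpos(b,e), inpos(c,c), inpos(c,d)}
2. swap(d,c)  →  {clear(b,b), clear(c,a), clear(c,c), clear(d,d), clear(e,e), inpos(a,e), inpos(b,e), inpos(c,c), inpos(c,d)}
3. step(e,b)  →  {clear(b,b), clear(c,a), clear(c,c), clear(d,d), clear(e,e), inpos(a,e), inpos(b,e), inpos(c,c), inpos(c,d), linked(b,e)}
4. step(d,c)  →  {clear(b,b), clear(c,a), clear(c,c), clear(d,d), clear(e,e), inpos(a,e), inpos(b,e), inpos(c,c), inpos(c,d), linked(b,e), linked(c,d)}
optimal plan length = 4; 4 ≤ 6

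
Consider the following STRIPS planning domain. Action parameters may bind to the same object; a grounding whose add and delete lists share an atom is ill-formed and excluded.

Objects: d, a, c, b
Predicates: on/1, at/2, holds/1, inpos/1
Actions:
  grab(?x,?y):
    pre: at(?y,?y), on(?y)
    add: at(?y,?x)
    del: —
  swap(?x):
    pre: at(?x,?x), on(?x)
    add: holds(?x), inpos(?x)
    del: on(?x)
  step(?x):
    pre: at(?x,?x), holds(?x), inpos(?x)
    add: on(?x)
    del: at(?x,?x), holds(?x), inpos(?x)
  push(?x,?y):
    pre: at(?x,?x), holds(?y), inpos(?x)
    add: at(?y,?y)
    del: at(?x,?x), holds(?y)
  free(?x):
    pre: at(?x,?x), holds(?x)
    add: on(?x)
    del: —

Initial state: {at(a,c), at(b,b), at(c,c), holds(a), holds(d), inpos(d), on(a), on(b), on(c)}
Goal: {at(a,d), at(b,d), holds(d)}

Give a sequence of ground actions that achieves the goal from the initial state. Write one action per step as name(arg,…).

1. grab(d,b)  →  {at(a,c), at(b,b), at(b,d), at(c,c), holds(a), holds(d), inpos(d), on(a), on(b), on(c)}
2. swap(c)  →  {at(a,c), at(b,b), at(b,d), at(c,c), holds(a), holds(c), holds(d), inpos(c), inpos(d), on(a), on(b)}
3. push(c,a)  →  {at(a,a), at(a,c), at(b,b), at(b,d), holds(c), holds(d), inpos(c), inpos(d), on(a), on(b)}
4. grab(d,a)  →  {at(a,a), at(a,c), at(a,d), at(b,b), at(b,d), holds(c), holds(d), inpos(c), inpos(d), on(a), on(b)}

grab(d,b); swap(c); push(c,a); grab(d,a)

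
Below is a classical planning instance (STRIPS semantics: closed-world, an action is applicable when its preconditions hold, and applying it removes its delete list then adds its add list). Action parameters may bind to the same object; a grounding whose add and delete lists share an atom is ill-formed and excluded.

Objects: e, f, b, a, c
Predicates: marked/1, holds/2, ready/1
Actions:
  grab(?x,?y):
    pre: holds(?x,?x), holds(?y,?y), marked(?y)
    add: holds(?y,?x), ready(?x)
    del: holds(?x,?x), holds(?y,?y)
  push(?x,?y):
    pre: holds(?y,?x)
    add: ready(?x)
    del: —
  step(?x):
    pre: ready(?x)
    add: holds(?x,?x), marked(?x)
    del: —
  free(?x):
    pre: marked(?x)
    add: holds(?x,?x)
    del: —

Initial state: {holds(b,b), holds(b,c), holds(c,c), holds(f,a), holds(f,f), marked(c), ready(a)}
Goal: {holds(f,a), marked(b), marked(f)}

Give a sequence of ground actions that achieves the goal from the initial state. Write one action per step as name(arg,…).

1. grab(f,c)  →  {holds(b,b), holds(b,c), holds(c,f), holds(f,a), marked(c), ready(a), ready(f)}
2. push(b,b)  →  {holds(b,b), holds(b,c), holds(c,f), holds(f,a), marked(c), ready(a), ready(b), ready(f)}
3. step(f)  →  {holds(b,b), holds(b,c), holds(c,f), holds(f,a), holds(f,f), marked(c), marked(f), ready(a), ready(b), ready(f)}
4. step(b)  →  {holds(b,b), holds(b,c), holds(c,f), holds(f,a), holds(f,f), marked(b), marked(c), marked(f), ready(a), ready(b), ready(f)}

grab(f,c); push(b,b); step(f); step(b)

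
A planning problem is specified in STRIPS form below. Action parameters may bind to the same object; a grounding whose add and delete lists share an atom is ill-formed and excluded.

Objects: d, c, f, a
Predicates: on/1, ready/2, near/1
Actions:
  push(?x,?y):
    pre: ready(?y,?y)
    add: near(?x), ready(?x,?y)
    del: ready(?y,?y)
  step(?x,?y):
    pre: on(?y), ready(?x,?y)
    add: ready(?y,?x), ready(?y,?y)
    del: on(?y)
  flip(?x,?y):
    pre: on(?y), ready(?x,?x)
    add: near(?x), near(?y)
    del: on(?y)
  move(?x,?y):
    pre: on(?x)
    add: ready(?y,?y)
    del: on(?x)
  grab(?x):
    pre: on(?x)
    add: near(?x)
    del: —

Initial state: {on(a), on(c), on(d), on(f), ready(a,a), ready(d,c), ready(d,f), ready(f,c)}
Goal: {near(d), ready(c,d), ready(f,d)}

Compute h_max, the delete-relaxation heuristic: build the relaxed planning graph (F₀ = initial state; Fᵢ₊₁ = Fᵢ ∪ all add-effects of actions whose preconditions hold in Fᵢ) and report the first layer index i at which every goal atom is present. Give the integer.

F0 = init (8 atoms)
F1 = F0 ∪ {near(a), near(c), near(d), near(f), ready(c,a), ready(c,c), ready(c,d), ready(c,f), ready(d,a), ready(d,d), ready(f,a), ready(f,d), ready(f,f)}  (21 atoms)
goal ⊆ F1  ⇒  h_max = 1

1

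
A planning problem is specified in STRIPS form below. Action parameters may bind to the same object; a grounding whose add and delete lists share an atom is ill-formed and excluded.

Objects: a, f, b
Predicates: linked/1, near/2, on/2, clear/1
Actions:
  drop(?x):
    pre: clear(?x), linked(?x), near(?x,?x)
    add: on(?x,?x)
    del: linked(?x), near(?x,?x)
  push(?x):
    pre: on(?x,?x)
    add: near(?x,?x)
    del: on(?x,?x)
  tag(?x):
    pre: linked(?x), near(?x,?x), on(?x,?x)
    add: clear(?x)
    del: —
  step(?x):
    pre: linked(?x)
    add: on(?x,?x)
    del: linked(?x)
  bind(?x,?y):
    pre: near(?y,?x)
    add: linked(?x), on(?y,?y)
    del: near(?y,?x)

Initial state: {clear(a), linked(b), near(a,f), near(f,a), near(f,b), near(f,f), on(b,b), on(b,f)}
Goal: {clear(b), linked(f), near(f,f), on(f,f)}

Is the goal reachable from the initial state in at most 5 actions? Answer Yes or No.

Yes

1. push(b)  →  {clear(a), linked(b), near(a,f), near(b,b), near(f,a), near(f,b), near(f,f), on(b,f)}
2. step(b)  →  {clear(a), near(a,f), near(b,b), near(f,a), near(f,b), near(f,f), on(b,b), on(b,f)}
3. bind(f,a)  →  {clear(a), linked(f), near(b,b), near(f,a), near(f,b), near(f,f), on(a,a), on(b,b), on(b,f)}
4. bind(b,f)  →  {clear(a), linked(b), linked(f), near(b,b), near(f,a), near(f,f), on(a,a), on(b,b), on(b,f), on(f,f)}
5. tag(b)  →  {clear(a), clear(b), linked(b), linked(f), near(b,b), near(f,a), near(f,f), on(a,a), on(b,b), on(b,f), on(f,f)}
optimal plan length = 5; 5 ≤ 5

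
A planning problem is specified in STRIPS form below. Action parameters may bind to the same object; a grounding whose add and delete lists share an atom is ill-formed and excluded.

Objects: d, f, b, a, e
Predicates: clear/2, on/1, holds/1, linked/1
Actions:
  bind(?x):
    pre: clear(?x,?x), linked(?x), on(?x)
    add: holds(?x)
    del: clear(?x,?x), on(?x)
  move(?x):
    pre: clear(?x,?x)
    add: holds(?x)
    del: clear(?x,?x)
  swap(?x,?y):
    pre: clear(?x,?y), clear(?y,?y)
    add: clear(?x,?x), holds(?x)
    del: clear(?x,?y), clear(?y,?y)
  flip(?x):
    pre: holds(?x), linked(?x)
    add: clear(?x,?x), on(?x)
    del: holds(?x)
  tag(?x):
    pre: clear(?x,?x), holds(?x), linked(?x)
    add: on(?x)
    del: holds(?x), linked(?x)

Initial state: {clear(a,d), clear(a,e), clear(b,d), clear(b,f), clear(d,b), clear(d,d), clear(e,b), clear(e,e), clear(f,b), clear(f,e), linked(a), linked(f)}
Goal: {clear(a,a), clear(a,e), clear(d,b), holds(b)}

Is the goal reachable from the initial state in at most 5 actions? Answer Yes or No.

1. swap(f,e)  →  {clear(a,d), clear(a,e), clear(b,d), clear(b,f), clear(d,b), clear(d,d), clear(e,b), clear(f,b), clear(f,f), holds(f), linked(a), linked(f)}
2. swap(b,f)  →  {clear(a,d), clear(a,e), clear(b,b), clear(b,d), clear(d,b), clear(d,d), clear(e,b), clear(f,b), holds(b), holds(f), linked(a), linked(f)}
3. swap(a,d)  →  {clear(a,a), clear(a,e), clear(b,b), clear(b,d), clear(d,b), clear(e,b), clear(f,b), holds(a), holds(b), holds(f), linked(a), linked(f)}
optimal plan length = 3; 3 ≤ 5

Yes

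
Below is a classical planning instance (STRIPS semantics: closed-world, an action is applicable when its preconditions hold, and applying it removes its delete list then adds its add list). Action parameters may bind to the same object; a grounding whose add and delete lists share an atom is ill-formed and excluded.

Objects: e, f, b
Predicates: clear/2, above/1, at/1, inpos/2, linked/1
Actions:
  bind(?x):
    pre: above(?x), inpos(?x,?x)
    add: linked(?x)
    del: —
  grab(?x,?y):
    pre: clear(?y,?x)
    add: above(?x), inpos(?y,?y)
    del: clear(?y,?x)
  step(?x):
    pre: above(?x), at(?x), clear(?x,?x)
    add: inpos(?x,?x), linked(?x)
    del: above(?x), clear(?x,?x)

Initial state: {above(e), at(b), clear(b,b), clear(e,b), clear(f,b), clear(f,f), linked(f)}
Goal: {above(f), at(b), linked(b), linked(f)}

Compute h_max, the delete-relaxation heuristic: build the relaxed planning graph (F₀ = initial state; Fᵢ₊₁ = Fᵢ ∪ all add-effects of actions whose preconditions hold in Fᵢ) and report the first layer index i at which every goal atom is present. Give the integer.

F0 = init (7 atoms)
F1 = F0 ∪ {above(b), above(f), inpos(b,b), inpos(e,e), inpos(f,f)}  (12 atoms)
F2 = F1 ∪ {linked(b), linked(e)}  (14 atoms)
goal ⊆ F2  ⇒  h_max = 2

2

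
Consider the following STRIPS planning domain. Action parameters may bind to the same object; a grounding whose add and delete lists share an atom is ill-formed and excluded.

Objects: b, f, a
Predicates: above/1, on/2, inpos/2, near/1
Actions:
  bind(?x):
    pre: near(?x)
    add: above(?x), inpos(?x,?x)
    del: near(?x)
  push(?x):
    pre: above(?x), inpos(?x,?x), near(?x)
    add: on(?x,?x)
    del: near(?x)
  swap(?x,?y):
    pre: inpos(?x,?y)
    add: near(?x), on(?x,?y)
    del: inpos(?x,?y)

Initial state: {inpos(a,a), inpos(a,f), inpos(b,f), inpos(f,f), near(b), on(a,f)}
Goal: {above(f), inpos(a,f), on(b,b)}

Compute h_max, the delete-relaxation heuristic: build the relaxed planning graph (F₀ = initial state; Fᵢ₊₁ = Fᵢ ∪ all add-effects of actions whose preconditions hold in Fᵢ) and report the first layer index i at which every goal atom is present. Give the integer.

F0 = init (6 atoms)
F1 = F0 ∪ {above(b), inpos(b,b), near(a), near(f), on(a,a), on(b,f), on(f,f)}  (13 atoms)
F2 = F1 ∪ {above(a), above(f), on(b,b)}  (16 atoms)
goal ⊆ F2  ⇒  h_max = 2

2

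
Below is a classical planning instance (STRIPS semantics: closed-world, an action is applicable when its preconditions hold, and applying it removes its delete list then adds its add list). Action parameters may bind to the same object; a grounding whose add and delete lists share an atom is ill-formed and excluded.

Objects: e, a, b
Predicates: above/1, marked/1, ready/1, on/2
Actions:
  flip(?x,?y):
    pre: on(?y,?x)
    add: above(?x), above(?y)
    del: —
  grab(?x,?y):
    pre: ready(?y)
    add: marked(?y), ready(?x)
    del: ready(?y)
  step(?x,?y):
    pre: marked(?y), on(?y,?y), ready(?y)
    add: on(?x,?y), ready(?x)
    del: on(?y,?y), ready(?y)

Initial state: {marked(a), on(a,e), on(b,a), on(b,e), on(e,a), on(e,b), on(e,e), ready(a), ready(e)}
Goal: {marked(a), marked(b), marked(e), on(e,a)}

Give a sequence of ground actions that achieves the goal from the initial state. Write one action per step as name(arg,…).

1. grab(b,e)  →  {marked(a), marked(e), on(a,e), on(b,a), on(b,e), on(e,a), on(e,b), on(e,e), ready(a), ready(b)}
2. grab(e,b)  →  {marked(a), marked(b), marked(e), on(a,e), on(b,a), on(b,e), on(e,a), on(e,b), on(e,e), ready(a), ready(e)}

grab(b,e); grab(e,b)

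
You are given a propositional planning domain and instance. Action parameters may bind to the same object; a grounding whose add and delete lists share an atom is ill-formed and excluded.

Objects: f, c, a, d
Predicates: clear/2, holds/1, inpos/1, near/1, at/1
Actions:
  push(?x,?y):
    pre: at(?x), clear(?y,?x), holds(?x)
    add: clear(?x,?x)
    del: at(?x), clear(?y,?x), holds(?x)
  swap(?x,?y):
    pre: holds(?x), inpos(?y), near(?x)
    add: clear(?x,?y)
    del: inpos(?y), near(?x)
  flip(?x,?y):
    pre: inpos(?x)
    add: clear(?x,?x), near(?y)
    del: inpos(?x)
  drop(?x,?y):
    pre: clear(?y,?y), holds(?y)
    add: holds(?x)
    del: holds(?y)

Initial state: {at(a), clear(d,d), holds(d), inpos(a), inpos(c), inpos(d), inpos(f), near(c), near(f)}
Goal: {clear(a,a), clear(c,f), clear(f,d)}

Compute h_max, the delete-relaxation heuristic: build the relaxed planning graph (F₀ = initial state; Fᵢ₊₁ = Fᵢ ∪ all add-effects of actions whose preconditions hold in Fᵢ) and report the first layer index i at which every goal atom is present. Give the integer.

2

F0 = init (9 atoms)
F1 = F0 ∪ {clear(a,a), clear(c,c), clear(f,f), holds(a), holds(c), holds(f), near(a), near(d)}  (17 atoms)
F2 = F1 ∪ {clear(a,c), clear(a,d), clear(a,f), clear(c,a), clear(c,d), clear(c,f), clear(d,a), clear(d,c), clear(d,f), clear(f,a), clear(f,c), clear(f,d)}  (29 atoms)
goal ⊆ F2  ⇒  h_max = 2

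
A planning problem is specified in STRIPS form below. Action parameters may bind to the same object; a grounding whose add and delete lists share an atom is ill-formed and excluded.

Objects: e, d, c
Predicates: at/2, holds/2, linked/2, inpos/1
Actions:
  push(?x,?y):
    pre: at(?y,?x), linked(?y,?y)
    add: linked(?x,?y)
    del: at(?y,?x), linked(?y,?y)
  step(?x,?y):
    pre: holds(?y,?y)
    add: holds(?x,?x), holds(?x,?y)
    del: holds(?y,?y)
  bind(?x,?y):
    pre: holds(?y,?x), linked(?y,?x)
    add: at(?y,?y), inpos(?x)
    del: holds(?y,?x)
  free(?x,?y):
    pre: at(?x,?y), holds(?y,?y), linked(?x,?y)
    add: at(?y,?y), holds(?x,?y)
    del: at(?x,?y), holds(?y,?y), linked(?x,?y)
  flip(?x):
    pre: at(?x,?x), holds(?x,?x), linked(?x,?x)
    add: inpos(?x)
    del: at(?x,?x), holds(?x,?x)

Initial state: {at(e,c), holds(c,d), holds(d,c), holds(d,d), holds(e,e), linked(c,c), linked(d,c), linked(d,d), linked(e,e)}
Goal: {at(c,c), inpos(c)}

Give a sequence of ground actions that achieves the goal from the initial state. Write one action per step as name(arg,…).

1. step(c,e)  →  {at(e,c), holds(c,c), holds(c,d), holds(c,e), holds(d,c), holds(d,d), linked(c,c), linked(d,c), linked(d,d), linked(e,e)}
2. bind(c,c)  →  {at(c,c), at(e,c), holds(c,d), holds(c,e), holds(d,c), holds(d,d), inpos(c), linked(c,c), linked(d,c), linked(d,d), linked(e,e)}

step(c,e); bind(c,c)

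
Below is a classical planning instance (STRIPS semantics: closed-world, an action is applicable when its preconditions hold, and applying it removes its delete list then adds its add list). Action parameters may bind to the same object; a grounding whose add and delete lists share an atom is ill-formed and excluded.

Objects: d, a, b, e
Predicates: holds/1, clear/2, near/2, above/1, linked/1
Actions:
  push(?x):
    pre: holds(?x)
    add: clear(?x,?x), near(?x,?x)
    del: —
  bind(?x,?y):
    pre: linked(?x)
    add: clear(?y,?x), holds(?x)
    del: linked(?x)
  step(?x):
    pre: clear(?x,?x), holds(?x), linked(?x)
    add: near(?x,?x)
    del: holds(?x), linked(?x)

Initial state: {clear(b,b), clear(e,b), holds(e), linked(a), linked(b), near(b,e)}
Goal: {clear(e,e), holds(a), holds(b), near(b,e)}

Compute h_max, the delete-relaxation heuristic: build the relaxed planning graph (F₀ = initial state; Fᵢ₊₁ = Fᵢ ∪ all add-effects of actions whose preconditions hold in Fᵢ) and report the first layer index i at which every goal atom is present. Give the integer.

F0 = init (6 atoms)
F1 = F0 ∪ {clear(a,a), clear(a,b), clear(b,a), clear(d,a), clear(d,b), clear(e,a), clear(e,e), holds(a), holds(b), near(e,e)}  (16 atoms)
goal ⊆ F1  ⇒  h_max = 1

1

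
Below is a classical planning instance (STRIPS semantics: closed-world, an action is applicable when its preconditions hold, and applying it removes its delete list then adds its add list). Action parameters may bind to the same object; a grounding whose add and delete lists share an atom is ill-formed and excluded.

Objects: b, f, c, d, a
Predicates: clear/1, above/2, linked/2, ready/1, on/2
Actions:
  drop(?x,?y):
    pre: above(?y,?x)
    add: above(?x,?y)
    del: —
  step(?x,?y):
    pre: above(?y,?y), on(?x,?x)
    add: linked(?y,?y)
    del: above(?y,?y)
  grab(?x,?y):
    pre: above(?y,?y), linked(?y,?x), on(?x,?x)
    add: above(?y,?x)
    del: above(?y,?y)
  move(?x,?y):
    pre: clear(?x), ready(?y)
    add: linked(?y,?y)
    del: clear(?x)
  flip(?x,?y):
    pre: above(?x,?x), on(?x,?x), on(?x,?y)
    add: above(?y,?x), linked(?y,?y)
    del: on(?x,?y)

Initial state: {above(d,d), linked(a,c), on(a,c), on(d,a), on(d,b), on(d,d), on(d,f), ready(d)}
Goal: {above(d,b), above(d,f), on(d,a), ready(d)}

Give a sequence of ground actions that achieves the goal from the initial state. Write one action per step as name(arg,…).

1. flip(d,b)  →  {above(b,d), above(d,d), linked(a,c), linked(b,b), on(a,c), on(d,a), on(d,d), on(d,f), ready(d)}
2. drop(d,b)  →  {above(b,d), above(d,b), above(d,d), linked(a,c), linked(b,b), on(a,c), on(d,a), on(d,d), on(d,f), ready(d)}
3. flip(d,f)  →  {above(b,d), above(d,b), above(d,d), above(f,d), linked(a,c), linked(b,b), linked(f,f), on(a,c), on(d,a), on(d,d), ready(d)}
4. drop(d,f)  →  {above(b,d), above(d,b), above(d,d), above(d,f), above(f,d), linked(a,c), linked(b,b), linked(f,f), on(a,c), on(d,a), on(d,d), ready(d)}

flip(d,b); drop(d,b); flip(d,f); drop(d,f)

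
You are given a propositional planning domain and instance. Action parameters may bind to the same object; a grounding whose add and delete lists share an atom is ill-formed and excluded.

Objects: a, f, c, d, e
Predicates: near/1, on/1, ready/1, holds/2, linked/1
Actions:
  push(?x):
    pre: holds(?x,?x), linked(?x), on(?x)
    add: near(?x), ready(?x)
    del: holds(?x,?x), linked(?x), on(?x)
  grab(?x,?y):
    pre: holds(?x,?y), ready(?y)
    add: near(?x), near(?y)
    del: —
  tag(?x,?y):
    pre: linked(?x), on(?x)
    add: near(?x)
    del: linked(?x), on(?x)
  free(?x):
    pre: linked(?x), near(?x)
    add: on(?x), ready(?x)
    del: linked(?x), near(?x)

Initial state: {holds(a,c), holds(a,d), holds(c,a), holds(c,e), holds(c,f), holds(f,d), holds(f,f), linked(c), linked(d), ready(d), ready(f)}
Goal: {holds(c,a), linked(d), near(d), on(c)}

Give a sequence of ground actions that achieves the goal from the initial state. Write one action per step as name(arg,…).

grab(a,d); grab(c,f); free(c)

1. grab(a,d)  →  {holds(a,c), holds(a,d), holds(c,a), holds(c,e), holds(c,f), holds(f,d), holds(f,f), linked(c), linked(d), near(a), near(d), ready(d), ready(f)}
2. grab(c,f)  →  {holds(a,c), holds(a,d), holds(c,a), holds(c,e), holds(c,f), holds(f,d), holds(f,f), linked(c), linked(d), near(a), near(c), near(d), near(f), ready(d), ready(f)}
3. free(c)  →  {holds(a,c), holds(a,d), holds(c,a), holds(c,e), holds(c,f), holds(f,d), holds(f,f), linked(d), near(a), near(d), near(f), on(c), ready(c), ready(d), ready(f)}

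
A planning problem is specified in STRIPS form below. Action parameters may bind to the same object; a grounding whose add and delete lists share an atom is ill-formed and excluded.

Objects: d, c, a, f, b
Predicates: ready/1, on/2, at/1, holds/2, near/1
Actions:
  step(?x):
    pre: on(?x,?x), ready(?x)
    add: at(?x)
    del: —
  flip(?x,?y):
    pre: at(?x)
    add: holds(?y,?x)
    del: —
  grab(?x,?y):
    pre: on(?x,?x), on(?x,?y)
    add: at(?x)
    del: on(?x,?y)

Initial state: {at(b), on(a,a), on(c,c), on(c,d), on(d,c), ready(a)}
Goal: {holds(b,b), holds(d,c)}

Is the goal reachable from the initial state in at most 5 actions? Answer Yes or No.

1. flip(b,b)  →  {at(b), holds(b,b), on(a,a), on(c,c), on(c,d), on(d,c), ready(a)}
2. grab(c,d)  →  {at(b), at(c), holds(b,b), on(a,a), on(c,c), on(d,c), ready(a)}
3. flip(c,d)  →  {at(b), at(c), holds(b,b), holds(d,c), on(a,a), on(c,c), on(d,c), ready(a)}
optimal plan length = 3; 3 ≤ 5

Yes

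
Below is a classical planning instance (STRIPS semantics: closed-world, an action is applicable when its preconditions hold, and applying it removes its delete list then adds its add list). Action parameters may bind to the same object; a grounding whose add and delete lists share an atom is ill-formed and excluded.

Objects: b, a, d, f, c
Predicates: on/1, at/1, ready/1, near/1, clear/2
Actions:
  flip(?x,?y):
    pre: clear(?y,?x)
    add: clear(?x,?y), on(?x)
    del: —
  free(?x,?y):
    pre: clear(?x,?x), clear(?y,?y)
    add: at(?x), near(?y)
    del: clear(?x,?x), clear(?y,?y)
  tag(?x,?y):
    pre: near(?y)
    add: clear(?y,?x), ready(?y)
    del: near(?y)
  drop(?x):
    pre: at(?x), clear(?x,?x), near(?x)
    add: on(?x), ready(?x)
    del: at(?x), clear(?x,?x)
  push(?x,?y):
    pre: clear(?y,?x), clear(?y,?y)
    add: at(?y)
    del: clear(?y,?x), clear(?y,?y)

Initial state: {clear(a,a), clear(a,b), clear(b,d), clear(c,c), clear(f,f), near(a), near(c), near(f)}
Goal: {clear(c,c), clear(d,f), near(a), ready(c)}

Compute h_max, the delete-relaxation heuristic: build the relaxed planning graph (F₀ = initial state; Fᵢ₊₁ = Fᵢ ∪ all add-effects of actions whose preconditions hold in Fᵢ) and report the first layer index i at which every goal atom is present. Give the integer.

F0 = init (8 atoms)
F1 = F0 ∪ {at(a), at(c), at(f), clear(a,c), clear(a,d), clear(a,f), clear(b,a), clear(c,a), clear(c,b), clear(c,d), clear(c,f), clear(d,b), clear(f,a), clear(f,b), clear(f,c), clear(f,d), on(a), on(b), on(c), on(d), on(f), ready(a), ready(c), ready(f)}  (32 atoms)
F2 = F1 ∪ {clear(b,c), clear(b,f), clear(d,a), clear(d,c), clear(d,f)}  (37 atoms)
goal ⊆ F2  ⇒  h_max = 2

2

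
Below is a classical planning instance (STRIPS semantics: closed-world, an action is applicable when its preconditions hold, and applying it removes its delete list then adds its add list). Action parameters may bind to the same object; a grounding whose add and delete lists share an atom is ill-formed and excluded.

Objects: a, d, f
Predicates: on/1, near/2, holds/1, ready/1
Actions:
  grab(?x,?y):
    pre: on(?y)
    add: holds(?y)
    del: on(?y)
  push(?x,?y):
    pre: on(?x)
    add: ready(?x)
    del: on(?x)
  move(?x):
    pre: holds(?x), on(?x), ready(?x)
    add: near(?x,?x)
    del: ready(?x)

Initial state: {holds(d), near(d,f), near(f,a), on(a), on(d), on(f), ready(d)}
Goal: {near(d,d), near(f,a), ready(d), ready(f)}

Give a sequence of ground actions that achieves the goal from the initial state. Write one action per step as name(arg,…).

1. push(f,a)  →  {holds(d), near(d,f), near(f,a), on(a), on(d), ready(d), ready(f)}
2. move(d)  →  {holds(d), near(d,d), near(d,f), near(f,a), on(a), on(d), ready(f)}
3. push(d,a)  →  {holds(d), near(d,d), near(d,f), near(f,a), on(a), ready(d), ready(f)}

push(f,a); move(d); push(d,a)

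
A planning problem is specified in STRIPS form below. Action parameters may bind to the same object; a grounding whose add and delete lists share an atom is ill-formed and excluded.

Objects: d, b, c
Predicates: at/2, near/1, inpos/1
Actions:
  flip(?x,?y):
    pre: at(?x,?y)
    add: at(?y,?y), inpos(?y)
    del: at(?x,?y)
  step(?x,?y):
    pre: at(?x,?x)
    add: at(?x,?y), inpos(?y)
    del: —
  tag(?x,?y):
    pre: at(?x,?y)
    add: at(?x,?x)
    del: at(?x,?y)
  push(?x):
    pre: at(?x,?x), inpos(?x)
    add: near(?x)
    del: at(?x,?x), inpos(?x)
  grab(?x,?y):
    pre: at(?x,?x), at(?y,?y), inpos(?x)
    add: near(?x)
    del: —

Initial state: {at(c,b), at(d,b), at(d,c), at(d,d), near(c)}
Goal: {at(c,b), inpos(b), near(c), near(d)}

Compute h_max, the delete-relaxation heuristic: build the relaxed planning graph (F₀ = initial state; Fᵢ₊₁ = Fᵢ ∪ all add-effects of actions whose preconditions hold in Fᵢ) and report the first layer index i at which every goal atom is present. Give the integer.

2

F0 = init (5 atoms)
F1 = F0 ∪ {at(b,b), at(c,c), inpos(b), inpos(c), inpos(d)}  (10 atoms)
F2 = F1 ∪ {at(b,c), at(b,d), at(c,d), near(b), near(d)}  (15 atoms)
goal ⊆ F2  ⇒  h_max = 2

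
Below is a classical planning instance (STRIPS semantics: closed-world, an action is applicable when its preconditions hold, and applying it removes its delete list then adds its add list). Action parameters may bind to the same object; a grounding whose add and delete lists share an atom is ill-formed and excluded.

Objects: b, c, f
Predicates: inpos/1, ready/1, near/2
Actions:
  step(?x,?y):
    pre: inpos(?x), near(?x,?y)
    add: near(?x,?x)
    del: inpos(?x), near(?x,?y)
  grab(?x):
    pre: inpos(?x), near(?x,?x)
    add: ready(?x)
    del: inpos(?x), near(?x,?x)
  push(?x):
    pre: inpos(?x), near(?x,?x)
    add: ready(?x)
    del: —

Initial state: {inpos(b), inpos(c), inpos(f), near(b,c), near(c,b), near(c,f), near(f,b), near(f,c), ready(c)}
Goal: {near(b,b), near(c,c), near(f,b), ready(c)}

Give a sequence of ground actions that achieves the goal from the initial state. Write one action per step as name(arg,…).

step(b,c); step(c,b)

1. step(b,c)  →  {inpos(c), inpos(f), near(b,b), near(c,b), near(c,f), near(f,b), near(f,c), ready(c)}
2. step(c,b)  →  {inpos(f), near(b,b), near(c,c), near(c,f), near(f,b), near(f,c), ready(c)}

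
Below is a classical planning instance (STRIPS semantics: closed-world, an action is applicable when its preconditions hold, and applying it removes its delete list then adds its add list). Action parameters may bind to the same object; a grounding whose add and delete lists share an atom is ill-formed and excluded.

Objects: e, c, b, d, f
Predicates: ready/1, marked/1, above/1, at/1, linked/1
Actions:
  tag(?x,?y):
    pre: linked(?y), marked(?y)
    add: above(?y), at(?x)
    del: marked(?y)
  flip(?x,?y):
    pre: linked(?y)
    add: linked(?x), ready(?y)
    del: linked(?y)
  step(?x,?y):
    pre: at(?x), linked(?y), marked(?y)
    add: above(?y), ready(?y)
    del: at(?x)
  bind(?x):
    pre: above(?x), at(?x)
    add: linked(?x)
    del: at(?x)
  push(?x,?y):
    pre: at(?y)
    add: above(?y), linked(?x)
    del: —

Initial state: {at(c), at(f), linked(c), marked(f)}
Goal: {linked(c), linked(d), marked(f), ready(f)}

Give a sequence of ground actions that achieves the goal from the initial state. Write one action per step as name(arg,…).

1. push(f,c)  →  {above(c), at(c), at(f), linked(c), linked(f), marked(f)}
2. flip(d,f)  →  {above(c), at(c), at(f), linked(c), linked(d), marked(f), ready(f)}

push(f,c); flip(d,f)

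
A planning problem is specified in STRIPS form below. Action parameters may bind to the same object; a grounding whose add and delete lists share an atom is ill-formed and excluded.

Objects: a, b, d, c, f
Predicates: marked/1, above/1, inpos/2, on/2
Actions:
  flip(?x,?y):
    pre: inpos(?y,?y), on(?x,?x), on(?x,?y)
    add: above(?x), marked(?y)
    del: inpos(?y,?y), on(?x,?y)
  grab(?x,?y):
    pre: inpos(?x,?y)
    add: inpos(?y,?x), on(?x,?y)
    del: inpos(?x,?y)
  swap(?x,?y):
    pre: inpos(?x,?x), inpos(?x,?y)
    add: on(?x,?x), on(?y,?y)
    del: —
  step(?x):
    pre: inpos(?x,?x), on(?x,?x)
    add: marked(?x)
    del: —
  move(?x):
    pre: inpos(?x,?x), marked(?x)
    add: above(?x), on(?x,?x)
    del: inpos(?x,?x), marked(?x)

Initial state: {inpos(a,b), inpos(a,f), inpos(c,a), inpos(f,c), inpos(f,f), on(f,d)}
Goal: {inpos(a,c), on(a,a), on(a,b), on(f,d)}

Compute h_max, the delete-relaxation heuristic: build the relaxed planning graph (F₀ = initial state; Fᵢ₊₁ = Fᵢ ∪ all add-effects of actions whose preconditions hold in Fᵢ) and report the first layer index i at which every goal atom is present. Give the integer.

F0 = init (6 atoms)
F1 = F0 ∪ {inpos(a,c), inpos(b,a), inpos(c,f), inpos(f,a), on(a,b), on(a,f), on(c,a), on(c,c), on(f,c), on(f,f)}  (16 atoms)
F2 = F1 ∪ {above(f), marked(f), on(a,a), on(a,c), on(b,a), on(c,f), on(f,a)}  (23 atoms)
goal ⊆ F2  ⇒  h_max = 2

2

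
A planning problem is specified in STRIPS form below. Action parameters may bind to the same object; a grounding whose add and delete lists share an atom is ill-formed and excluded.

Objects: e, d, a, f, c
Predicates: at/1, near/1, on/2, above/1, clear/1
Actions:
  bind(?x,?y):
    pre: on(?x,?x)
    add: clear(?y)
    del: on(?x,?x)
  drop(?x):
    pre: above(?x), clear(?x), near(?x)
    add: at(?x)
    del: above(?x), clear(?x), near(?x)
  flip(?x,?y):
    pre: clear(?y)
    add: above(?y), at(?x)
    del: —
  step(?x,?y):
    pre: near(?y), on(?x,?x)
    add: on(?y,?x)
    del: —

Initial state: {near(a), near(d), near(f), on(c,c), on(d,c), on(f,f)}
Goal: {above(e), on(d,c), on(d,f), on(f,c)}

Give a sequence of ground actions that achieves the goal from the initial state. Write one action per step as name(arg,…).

1. step(f,d)  →  {near(a), near(d), near(f), on(c,c), on(d,c), on(d,f), on(f,f)}
2. bind(f,e)  →  {clear(e), near(a), near(d), near(f), on(c,c), on(d,c), on(d,f)}
3. flip(e,e)  →  {above(e), at(e), clear(e), near(a), near(d), near(f), on(c,c), on(d,c), on(d,f)}
4. step(c,f)  →  {above(e), at(e), clear(e), near(a), near(d), near(f), on(c,c), on(d,c), on(d,f), on(f,c)}

step(f,d); bind(f,e); flip(e,e); step(c,f)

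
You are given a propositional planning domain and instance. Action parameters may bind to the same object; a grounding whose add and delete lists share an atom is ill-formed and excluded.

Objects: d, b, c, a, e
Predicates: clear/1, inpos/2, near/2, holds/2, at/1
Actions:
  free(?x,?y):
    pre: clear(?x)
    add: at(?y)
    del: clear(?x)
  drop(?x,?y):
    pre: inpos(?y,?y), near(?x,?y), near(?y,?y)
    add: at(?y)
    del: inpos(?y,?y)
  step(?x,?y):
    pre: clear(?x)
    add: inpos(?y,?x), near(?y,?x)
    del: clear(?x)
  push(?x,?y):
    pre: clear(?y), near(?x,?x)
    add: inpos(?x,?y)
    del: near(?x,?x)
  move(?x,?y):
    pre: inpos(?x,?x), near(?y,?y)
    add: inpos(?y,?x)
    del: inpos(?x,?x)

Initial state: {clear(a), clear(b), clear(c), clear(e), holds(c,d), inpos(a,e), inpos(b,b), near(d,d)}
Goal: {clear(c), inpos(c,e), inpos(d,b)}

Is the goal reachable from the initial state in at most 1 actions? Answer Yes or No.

1. step(b,d)  →  {clear(a), clear(c), clear(e), holds(c,d), inpos(a,e), inpos(b,b), inpos(d,b), near(d,b), near(d,d)}
2. step(e,c)  →  {clear(a), clear(c), holds(c,d), inpos(a,e), inpos(b,b), inpos(c,e), inpos(d,b), near(c,e), near(d,b), near(d,d)}
optimal plan length = 2; 2 > 1

No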